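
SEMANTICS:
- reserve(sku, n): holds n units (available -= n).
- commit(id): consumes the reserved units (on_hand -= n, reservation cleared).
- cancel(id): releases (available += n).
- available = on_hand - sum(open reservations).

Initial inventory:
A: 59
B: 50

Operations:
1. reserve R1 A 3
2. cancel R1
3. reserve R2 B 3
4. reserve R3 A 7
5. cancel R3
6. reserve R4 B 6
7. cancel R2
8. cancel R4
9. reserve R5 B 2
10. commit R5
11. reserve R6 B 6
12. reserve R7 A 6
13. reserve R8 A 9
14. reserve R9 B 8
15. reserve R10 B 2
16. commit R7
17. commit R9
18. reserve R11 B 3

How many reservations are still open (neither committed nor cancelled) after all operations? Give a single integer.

Answer: 4

Derivation:
Step 1: reserve R1 A 3 -> on_hand[A=59 B=50] avail[A=56 B=50] open={R1}
Step 2: cancel R1 -> on_hand[A=59 B=50] avail[A=59 B=50] open={}
Step 3: reserve R2 B 3 -> on_hand[A=59 B=50] avail[A=59 B=47] open={R2}
Step 4: reserve R3 A 7 -> on_hand[A=59 B=50] avail[A=52 B=47] open={R2,R3}
Step 5: cancel R3 -> on_hand[A=59 B=50] avail[A=59 B=47] open={R2}
Step 6: reserve R4 B 6 -> on_hand[A=59 B=50] avail[A=59 B=41] open={R2,R4}
Step 7: cancel R2 -> on_hand[A=59 B=50] avail[A=59 B=44] open={R4}
Step 8: cancel R4 -> on_hand[A=59 B=50] avail[A=59 B=50] open={}
Step 9: reserve R5 B 2 -> on_hand[A=59 B=50] avail[A=59 B=48] open={R5}
Step 10: commit R5 -> on_hand[A=59 B=48] avail[A=59 B=48] open={}
Step 11: reserve R6 B 6 -> on_hand[A=59 B=48] avail[A=59 B=42] open={R6}
Step 12: reserve R7 A 6 -> on_hand[A=59 B=48] avail[A=53 B=42] open={R6,R7}
Step 13: reserve R8 A 9 -> on_hand[A=59 B=48] avail[A=44 B=42] open={R6,R7,R8}
Step 14: reserve R9 B 8 -> on_hand[A=59 B=48] avail[A=44 B=34] open={R6,R7,R8,R9}
Step 15: reserve R10 B 2 -> on_hand[A=59 B=48] avail[A=44 B=32] open={R10,R6,R7,R8,R9}
Step 16: commit R7 -> on_hand[A=53 B=48] avail[A=44 B=32] open={R10,R6,R8,R9}
Step 17: commit R9 -> on_hand[A=53 B=40] avail[A=44 B=32] open={R10,R6,R8}
Step 18: reserve R11 B 3 -> on_hand[A=53 B=40] avail[A=44 B=29] open={R10,R11,R6,R8}
Open reservations: ['R10', 'R11', 'R6', 'R8'] -> 4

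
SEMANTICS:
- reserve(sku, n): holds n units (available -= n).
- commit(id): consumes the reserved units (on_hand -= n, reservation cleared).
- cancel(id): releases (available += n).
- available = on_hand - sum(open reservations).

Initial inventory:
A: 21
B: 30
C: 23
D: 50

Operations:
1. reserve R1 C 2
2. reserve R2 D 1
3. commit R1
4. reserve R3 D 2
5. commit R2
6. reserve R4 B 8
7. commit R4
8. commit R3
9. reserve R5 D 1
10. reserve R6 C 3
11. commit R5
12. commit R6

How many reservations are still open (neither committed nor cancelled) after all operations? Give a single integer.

Step 1: reserve R1 C 2 -> on_hand[A=21 B=30 C=23 D=50] avail[A=21 B=30 C=21 D=50] open={R1}
Step 2: reserve R2 D 1 -> on_hand[A=21 B=30 C=23 D=50] avail[A=21 B=30 C=21 D=49] open={R1,R2}
Step 3: commit R1 -> on_hand[A=21 B=30 C=21 D=50] avail[A=21 B=30 C=21 D=49] open={R2}
Step 4: reserve R3 D 2 -> on_hand[A=21 B=30 C=21 D=50] avail[A=21 B=30 C=21 D=47] open={R2,R3}
Step 5: commit R2 -> on_hand[A=21 B=30 C=21 D=49] avail[A=21 B=30 C=21 D=47] open={R3}
Step 6: reserve R4 B 8 -> on_hand[A=21 B=30 C=21 D=49] avail[A=21 B=22 C=21 D=47] open={R3,R4}
Step 7: commit R4 -> on_hand[A=21 B=22 C=21 D=49] avail[A=21 B=22 C=21 D=47] open={R3}
Step 8: commit R3 -> on_hand[A=21 B=22 C=21 D=47] avail[A=21 B=22 C=21 D=47] open={}
Step 9: reserve R5 D 1 -> on_hand[A=21 B=22 C=21 D=47] avail[A=21 B=22 C=21 D=46] open={R5}
Step 10: reserve R6 C 3 -> on_hand[A=21 B=22 C=21 D=47] avail[A=21 B=22 C=18 D=46] open={R5,R6}
Step 11: commit R5 -> on_hand[A=21 B=22 C=21 D=46] avail[A=21 B=22 C=18 D=46] open={R6}
Step 12: commit R6 -> on_hand[A=21 B=22 C=18 D=46] avail[A=21 B=22 C=18 D=46] open={}
Open reservations: [] -> 0

Answer: 0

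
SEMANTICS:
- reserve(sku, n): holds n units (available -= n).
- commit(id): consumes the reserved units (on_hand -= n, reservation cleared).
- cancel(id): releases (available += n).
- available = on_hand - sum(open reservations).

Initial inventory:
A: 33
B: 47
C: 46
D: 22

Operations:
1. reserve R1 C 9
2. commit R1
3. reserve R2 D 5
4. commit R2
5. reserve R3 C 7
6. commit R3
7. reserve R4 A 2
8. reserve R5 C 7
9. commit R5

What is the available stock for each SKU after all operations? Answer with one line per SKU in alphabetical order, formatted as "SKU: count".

Step 1: reserve R1 C 9 -> on_hand[A=33 B=47 C=46 D=22] avail[A=33 B=47 C=37 D=22] open={R1}
Step 2: commit R1 -> on_hand[A=33 B=47 C=37 D=22] avail[A=33 B=47 C=37 D=22] open={}
Step 3: reserve R2 D 5 -> on_hand[A=33 B=47 C=37 D=22] avail[A=33 B=47 C=37 D=17] open={R2}
Step 4: commit R2 -> on_hand[A=33 B=47 C=37 D=17] avail[A=33 B=47 C=37 D=17] open={}
Step 5: reserve R3 C 7 -> on_hand[A=33 B=47 C=37 D=17] avail[A=33 B=47 C=30 D=17] open={R3}
Step 6: commit R3 -> on_hand[A=33 B=47 C=30 D=17] avail[A=33 B=47 C=30 D=17] open={}
Step 7: reserve R4 A 2 -> on_hand[A=33 B=47 C=30 D=17] avail[A=31 B=47 C=30 D=17] open={R4}
Step 8: reserve R5 C 7 -> on_hand[A=33 B=47 C=30 D=17] avail[A=31 B=47 C=23 D=17] open={R4,R5}
Step 9: commit R5 -> on_hand[A=33 B=47 C=23 D=17] avail[A=31 B=47 C=23 D=17] open={R4}

Answer: A: 31
B: 47
C: 23
D: 17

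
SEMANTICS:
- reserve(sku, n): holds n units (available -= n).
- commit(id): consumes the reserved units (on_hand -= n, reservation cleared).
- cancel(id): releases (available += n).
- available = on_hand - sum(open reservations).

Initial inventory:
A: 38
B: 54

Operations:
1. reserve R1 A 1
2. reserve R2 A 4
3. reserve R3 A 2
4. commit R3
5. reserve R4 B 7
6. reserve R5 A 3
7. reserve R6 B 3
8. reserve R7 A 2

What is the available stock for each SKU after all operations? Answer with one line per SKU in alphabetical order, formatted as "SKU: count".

Step 1: reserve R1 A 1 -> on_hand[A=38 B=54] avail[A=37 B=54] open={R1}
Step 2: reserve R2 A 4 -> on_hand[A=38 B=54] avail[A=33 B=54] open={R1,R2}
Step 3: reserve R3 A 2 -> on_hand[A=38 B=54] avail[A=31 B=54] open={R1,R2,R3}
Step 4: commit R3 -> on_hand[A=36 B=54] avail[A=31 B=54] open={R1,R2}
Step 5: reserve R4 B 7 -> on_hand[A=36 B=54] avail[A=31 B=47] open={R1,R2,R4}
Step 6: reserve R5 A 3 -> on_hand[A=36 B=54] avail[A=28 B=47] open={R1,R2,R4,R5}
Step 7: reserve R6 B 3 -> on_hand[A=36 B=54] avail[A=28 B=44] open={R1,R2,R4,R5,R6}
Step 8: reserve R7 A 2 -> on_hand[A=36 B=54] avail[A=26 B=44] open={R1,R2,R4,R5,R6,R7}

Answer: A: 26
B: 44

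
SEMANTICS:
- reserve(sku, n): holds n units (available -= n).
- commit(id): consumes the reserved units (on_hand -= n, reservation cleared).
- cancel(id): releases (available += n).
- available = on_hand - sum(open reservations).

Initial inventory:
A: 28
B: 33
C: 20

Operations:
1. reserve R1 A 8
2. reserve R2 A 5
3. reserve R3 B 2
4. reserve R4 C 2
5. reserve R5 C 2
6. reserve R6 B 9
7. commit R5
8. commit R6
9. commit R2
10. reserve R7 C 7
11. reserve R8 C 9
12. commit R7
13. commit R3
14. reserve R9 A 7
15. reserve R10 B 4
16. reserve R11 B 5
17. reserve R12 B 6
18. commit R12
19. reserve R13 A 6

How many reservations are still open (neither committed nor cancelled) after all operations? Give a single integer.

Step 1: reserve R1 A 8 -> on_hand[A=28 B=33 C=20] avail[A=20 B=33 C=20] open={R1}
Step 2: reserve R2 A 5 -> on_hand[A=28 B=33 C=20] avail[A=15 B=33 C=20] open={R1,R2}
Step 3: reserve R3 B 2 -> on_hand[A=28 B=33 C=20] avail[A=15 B=31 C=20] open={R1,R2,R3}
Step 4: reserve R4 C 2 -> on_hand[A=28 B=33 C=20] avail[A=15 B=31 C=18] open={R1,R2,R3,R4}
Step 5: reserve R5 C 2 -> on_hand[A=28 B=33 C=20] avail[A=15 B=31 C=16] open={R1,R2,R3,R4,R5}
Step 6: reserve R6 B 9 -> on_hand[A=28 B=33 C=20] avail[A=15 B=22 C=16] open={R1,R2,R3,R4,R5,R6}
Step 7: commit R5 -> on_hand[A=28 B=33 C=18] avail[A=15 B=22 C=16] open={R1,R2,R3,R4,R6}
Step 8: commit R6 -> on_hand[A=28 B=24 C=18] avail[A=15 B=22 C=16] open={R1,R2,R3,R4}
Step 9: commit R2 -> on_hand[A=23 B=24 C=18] avail[A=15 B=22 C=16] open={R1,R3,R4}
Step 10: reserve R7 C 7 -> on_hand[A=23 B=24 C=18] avail[A=15 B=22 C=9] open={R1,R3,R4,R7}
Step 11: reserve R8 C 9 -> on_hand[A=23 B=24 C=18] avail[A=15 B=22 C=0] open={R1,R3,R4,R7,R8}
Step 12: commit R7 -> on_hand[A=23 B=24 C=11] avail[A=15 B=22 C=0] open={R1,R3,R4,R8}
Step 13: commit R3 -> on_hand[A=23 B=22 C=11] avail[A=15 B=22 C=0] open={R1,R4,R8}
Step 14: reserve R9 A 7 -> on_hand[A=23 B=22 C=11] avail[A=8 B=22 C=0] open={R1,R4,R8,R9}
Step 15: reserve R10 B 4 -> on_hand[A=23 B=22 C=11] avail[A=8 B=18 C=0] open={R1,R10,R4,R8,R9}
Step 16: reserve R11 B 5 -> on_hand[A=23 B=22 C=11] avail[A=8 B=13 C=0] open={R1,R10,R11,R4,R8,R9}
Step 17: reserve R12 B 6 -> on_hand[A=23 B=22 C=11] avail[A=8 B=7 C=0] open={R1,R10,R11,R12,R4,R8,R9}
Step 18: commit R12 -> on_hand[A=23 B=16 C=11] avail[A=8 B=7 C=0] open={R1,R10,R11,R4,R8,R9}
Step 19: reserve R13 A 6 -> on_hand[A=23 B=16 C=11] avail[A=2 B=7 C=0] open={R1,R10,R11,R13,R4,R8,R9}
Open reservations: ['R1', 'R10', 'R11', 'R13', 'R4', 'R8', 'R9'] -> 7

Answer: 7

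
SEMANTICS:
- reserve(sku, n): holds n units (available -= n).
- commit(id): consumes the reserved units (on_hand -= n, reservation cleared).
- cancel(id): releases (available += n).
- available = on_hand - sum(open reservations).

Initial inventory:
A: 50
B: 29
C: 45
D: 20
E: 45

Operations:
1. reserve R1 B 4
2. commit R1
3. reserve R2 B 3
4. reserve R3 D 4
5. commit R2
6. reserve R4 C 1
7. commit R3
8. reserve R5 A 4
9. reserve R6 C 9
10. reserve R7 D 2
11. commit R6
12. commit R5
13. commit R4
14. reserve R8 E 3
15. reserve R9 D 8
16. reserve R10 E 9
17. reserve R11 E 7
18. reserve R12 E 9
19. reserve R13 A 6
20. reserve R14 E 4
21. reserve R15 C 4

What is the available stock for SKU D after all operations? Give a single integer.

Answer: 6

Derivation:
Step 1: reserve R1 B 4 -> on_hand[A=50 B=29 C=45 D=20 E=45] avail[A=50 B=25 C=45 D=20 E=45] open={R1}
Step 2: commit R1 -> on_hand[A=50 B=25 C=45 D=20 E=45] avail[A=50 B=25 C=45 D=20 E=45] open={}
Step 3: reserve R2 B 3 -> on_hand[A=50 B=25 C=45 D=20 E=45] avail[A=50 B=22 C=45 D=20 E=45] open={R2}
Step 4: reserve R3 D 4 -> on_hand[A=50 B=25 C=45 D=20 E=45] avail[A=50 B=22 C=45 D=16 E=45] open={R2,R3}
Step 5: commit R2 -> on_hand[A=50 B=22 C=45 D=20 E=45] avail[A=50 B=22 C=45 D=16 E=45] open={R3}
Step 6: reserve R4 C 1 -> on_hand[A=50 B=22 C=45 D=20 E=45] avail[A=50 B=22 C=44 D=16 E=45] open={R3,R4}
Step 7: commit R3 -> on_hand[A=50 B=22 C=45 D=16 E=45] avail[A=50 B=22 C=44 D=16 E=45] open={R4}
Step 8: reserve R5 A 4 -> on_hand[A=50 B=22 C=45 D=16 E=45] avail[A=46 B=22 C=44 D=16 E=45] open={R4,R5}
Step 9: reserve R6 C 9 -> on_hand[A=50 B=22 C=45 D=16 E=45] avail[A=46 B=22 C=35 D=16 E=45] open={R4,R5,R6}
Step 10: reserve R7 D 2 -> on_hand[A=50 B=22 C=45 D=16 E=45] avail[A=46 B=22 C=35 D=14 E=45] open={R4,R5,R6,R7}
Step 11: commit R6 -> on_hand[A=50 B=22 C=36 D=16 E=45] avail[A=46 B=22 C=35 D=14 E=45] open={R4,R5,R7}
Step 12: commit R5 -> on_hand[A=46 B=22 C=36 D=16 E=45] avail[A=46 B=22 C=35 D=14 E=45] open={R4,R7}
Step 13: commit R4 -> on_hand[A=46 B=22 C=35 D=16 E=45] avail[A=46 B=22 C=35 D=14 E=45] open={R7}
Step 14: reserve R8 E 3 -> on_hand[A=46 B=22 C=35 D=16 E=45] avail[A=46 B=22 C=35 D=14 E=42] open={R7,R8}
Step 15: reserve R9 D 8 -> on_hand[A=46 B=22 C=35 D=16 E=45] avail[A=46 B=22 C=35 D=6 E=42] open={R7,R8,R9}
Step 16: reserve R10 E 9 -> on_hand[A=46 B=22 C=35 D=16 E=45] avail[A=46 B=22 C=35 D=6 E=33] open={R10,R7,R8,R9}
Step 17: reserve R11 E 7 -> on_hand[A=46 B=22 C=35 D=16 E=45] avail[A=46 B=22 C=35 D=6 E=26] open={R10,R11,R7,R8,R9}
Step 18: reserve R12 E 9 -> on_hand[A=46 B=22 C=35 D=16 E=45] avail[A=46 B=22 C=35 D=6 E=17] open={R10,R11,R12,R7,R8,R9}
Step 19: reserve R13 A 6 -> on_hand[A=46 B=22 C=35 D=16 E=45] avail[A=40 B=22 C=35 D=6 E=17] open={R10,R11,R12,R13,R7,R8,R9}
Step 20: reserve R14 E 4 -> on_hand[A=46 B=22 C=35 D=16 E=45] avail[A=40 B=22 C=35 D=6 E=13] open={R10,R11,R12,R13,R14,R7,R8,R9}
Step 21: reserve R15 C 4 -> on_hand[A=46 B=22 C=35 D=16 E=45] avail[A=40 B=22 C=31 D=6 E=13] open={R10,R11,R12,R13,R14,R15,R7,R8,R9}
Final available[D] = 6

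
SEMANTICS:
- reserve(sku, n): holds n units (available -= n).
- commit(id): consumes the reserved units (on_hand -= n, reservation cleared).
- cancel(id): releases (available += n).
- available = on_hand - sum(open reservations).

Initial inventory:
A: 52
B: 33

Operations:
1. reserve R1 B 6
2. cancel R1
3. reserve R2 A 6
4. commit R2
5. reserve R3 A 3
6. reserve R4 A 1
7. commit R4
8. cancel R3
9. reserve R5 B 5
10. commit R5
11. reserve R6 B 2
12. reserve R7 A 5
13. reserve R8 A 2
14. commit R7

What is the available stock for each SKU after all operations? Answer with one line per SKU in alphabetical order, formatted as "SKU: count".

Step 1: reserve R1 B 6 -> on_hand[A=52 B=33] avail[A=52 B=27] open={R1}
Step 2: cancel R1 -> on_hand[A=52 B=33] avail[A=52 B=33] open={}
Step 3: reserve R2 A 6 -> on_hand[A=52 B=33] avail[A=46 B=33] open={R2}
Step 4: commit R2 -> on_hand[A=46 B=33] avail[A=46 B=33] open={}
Step 5: reserve R3 A 3 -> on_hand[A=46 B=33] avail[A=43 B=33] open={R3}
Step 6: reserve R4 A 1 -> on_hand[A=46 B=33] avail[A=42 B=33] open={R3,R4}
Step 7: commit R4 -> on_hand[A=45 B=33] avail[A=42 B=33] open={R3}
Step 8: cancel R3 -> on_hand[A=45 B=33] avail[A=45 B=33] open={}
Step 9: reserve R5 B 5 -> on_hand[A=45 B=33] avail[A=45 B=28] open={R5}
Step 10: commit R5 -> on_hand[A=45 B=28] avail[A=45 B=28] open={}
Step 11: reserve R6 B 2 -> on_hand[A=45 B=28] avail[A=45 B=26] open={R6}
Step 12: reserve R7 A 5 -> on_hand[A=45 B=28] avail[A=40 B=26] open={R6,R7}
Step 13: reserve R8 A 2 -> on_hand[A=45 B=28] avail[A=38 B=26] open={R6,R7,R8}
Step 14: commit R7 -> on_hand[A=40 B=28] avail[A=38 B=26] open={R6,R8}

Answer: A: 38
B: 26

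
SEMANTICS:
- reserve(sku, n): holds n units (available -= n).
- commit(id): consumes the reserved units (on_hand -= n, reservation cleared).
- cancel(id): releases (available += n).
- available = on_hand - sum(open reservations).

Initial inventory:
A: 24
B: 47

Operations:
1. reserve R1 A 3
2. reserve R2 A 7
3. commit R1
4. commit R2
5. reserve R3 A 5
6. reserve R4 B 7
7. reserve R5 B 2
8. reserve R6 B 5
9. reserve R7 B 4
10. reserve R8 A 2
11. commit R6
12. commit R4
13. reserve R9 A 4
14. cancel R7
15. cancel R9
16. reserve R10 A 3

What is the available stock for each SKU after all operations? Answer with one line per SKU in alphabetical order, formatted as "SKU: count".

Step 1: reserve R1 A 3 -> on_hand[A=24 B=47] avail[A=21 B=47] open={R1}
Step 2: reserve R2 A 7 -> on_hand[A=24 B=47] avail[A=14 B=47] open={R1,R2}
Step 3: commit R1 -> on_hand[A=21 B=47] avail[A=14 B=47] open={R2}
Step 4: commit R2 -> on_hand[A=14 B=47] avail[A=14 B=47] open={}
Step 5: reserve R3 A 5 -> on_hand[A=14 B=47] avail[A=9 B=47] open={R3}
Step 6: reserve R4 B 7 -> on_hand[A=14 B=47] avail[A=9 B=40] open={R3,R4}
Step 7: reserve R5 B 2 -> on_hand[A=14 B=47] avail[A=9 B=38] open={R3,R4,R5}
Step 8: reserve R6 B 5 -> on_hand[A=14 B=47] avail[A=9 B=33] open={R3,R4,R5,R6}
Step 9: reserve R7 B 4 -> on_hand[A=14 B=47] avail[A=9 B=29] open={R3,R4,R5,R6,R7}
Step 10: reserve R8 A 2 -> on_hand[A=14 B=47] avail[A=7 B=29] open={R3,R4,R5,R6,R7,R8}
Step 11: commit R6 -> on_hand[A=14 B=42] avail[A=7 B=29] open={R3,R4,R5,R7,R8}
Step 12: commit R4 -> on_hand[A=14 B=35] avail[A=7 B=29] open={R3,R5,R7,R8}
Step 13: reserve R9 A 4 -> on_hand[A=14 B=35] avail[A=3 B=29] open={R3,R5,R7,R8,R9}
Step 14: cancel R7 -> on_hand[A=14 B=35] avail[A=3 B=33] open={R3,R5,R8,R9}
Step 15: cancel R9 -> on_hand[A=14 B=35] avail[A=7 B=33] open={R3,R5,R8}
Step 16: reserve R10 A 3 -> on_hand[A=14 B=35] avail[A=4 B=33] open={R10,R3,R5,R8}

Answer: A: 4
B: 33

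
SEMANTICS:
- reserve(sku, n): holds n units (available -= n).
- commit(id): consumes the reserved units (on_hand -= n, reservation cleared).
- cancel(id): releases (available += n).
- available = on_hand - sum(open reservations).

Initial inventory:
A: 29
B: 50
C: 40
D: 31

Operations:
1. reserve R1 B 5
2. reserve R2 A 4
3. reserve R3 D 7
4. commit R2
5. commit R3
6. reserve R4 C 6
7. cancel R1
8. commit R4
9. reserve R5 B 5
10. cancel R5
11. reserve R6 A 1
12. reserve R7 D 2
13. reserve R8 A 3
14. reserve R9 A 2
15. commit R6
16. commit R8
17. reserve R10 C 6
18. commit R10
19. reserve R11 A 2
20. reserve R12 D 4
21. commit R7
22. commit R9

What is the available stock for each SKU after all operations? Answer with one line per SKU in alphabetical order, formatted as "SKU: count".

Answer: A: 17
B: 50
C: 28
D: 18

Derivation:
Step 1: reserve R1 B 5 -> on_hand[A=29 B=50 C=40 D=31] avail[A=29 B=45 C=40 D=31] open={R1}
Step 2: reserve R2 A 4 -> on_hand[A=29 B=50 C=40 D=31] avail[A=25 B=45 C=40 D=31] open={R1,R2}
Step 3: reserve R3 D 7 -> on_hand[A=29 B=50 C=40 D=31] avail[A=25 B=45 C=40 D=24] open={R1,R2,R3}
Step 4: commit R2 -> on_hand[A=25 B=50 C=40 D=31] avail[A=25 B=45 C=40 D=24] open={R1,R3}
Step 5: commit R3 -> on_hand[A=25 B=50 C=40 D=24] avail[A=25 B=45 C=40 D=24] open={R1}
Step 6: reserve R4 C 6 -> on_hand[A=25 B=50 C=40 D=24] avail[A=25 B=45 C=34 D=24] open={R1,R4}
Step 7: cancel R1 -> on_hand[A=25 B=50 C=40 D=24] avail[A=25 B=50 C=34 D=24] open={R4}
Step 8: commit R4 -> on_hand[A=25 B=50 C=34 D=24] avail[A=25 B=50 C=34 D=24] open={}
Step 9: reserve R5 B 5 -> on_hand[A=25 B=50 C=34 D=24] avail[A=25 B=45 C=34 D=24] open={R5}
Step 10: cancel R5 -> on_hand[A=25 B=50 C=34 D=24] avail[A=25 B=50 C=34 D=24] open={}
Step 11: reserve R6 A 1 -> on_hand[A=25 B=50 C=34 D=24] avail[A=24 B=50 C=34 D=24] open={R6}
Step 12: reserve R7 D 2 -> on_hand[A=25 B=50 C=34 D=24] avail[A=24 B=50 C=34 D=22] open={R6,R7}
Step 13: reserve R8 A 3 -> on_hand[A=25 B=50 C=34 D=24] avail[A=21 B=50 C=34 D=22] open={R6,R7,R8}
Step 14: reserve R9 A 2 -> on_hand[A=25 B=50 C=34 D=24] avail[A=19 B=50 C=34 D=22] open={R6,R7,R8,R9}
Step 15: commit R6 -> on_hand[A=24 B=50 C=34 D=24] avail[A=19 B=50 C=34 D=22] open={R7,R8,R9}
Step 16: commit R8 -> on_hand[A=21 B=50 C=34 D=24] avail[A=19 B=50 C=34 D=22] open={R7,R9}
Step 17: reserve R10 C 6 -> on_hand[A=21 B=50 C=34 D=24] avail[A=19 B=50 C=28 D=22] open={R10,R7,R9}
Step 18: commit R10 -> on_hand[A=21 B=50 C=28 D=24] avail[A=19 B=50 C=28 D=22] open={R7,R9}
Step 19: reserve R11 A 2 -> on_hand[A=21 B=50 C=28 D=24] avail[A=17 B=50 C=28 D=22] open={R11,R7,R9}
Step 20: reserve R12 D 4 -> on_hand[A=21 B=50 C=28 D=24] avail[A=17 B=50 C=28 D=18] open={R11,R12,R7,R9}
Step 21: commit R7 -> on_hand[A=21 B=50 C=28 D=22] avail[A=17 B=50 C=28 D=18] open={R11,R12,R9}
Step 22: commit R9 -> on_hand[A=19 B=50 C=28 D=22] avail[A=17 B=50 C=28 D=18] open={R11,R12}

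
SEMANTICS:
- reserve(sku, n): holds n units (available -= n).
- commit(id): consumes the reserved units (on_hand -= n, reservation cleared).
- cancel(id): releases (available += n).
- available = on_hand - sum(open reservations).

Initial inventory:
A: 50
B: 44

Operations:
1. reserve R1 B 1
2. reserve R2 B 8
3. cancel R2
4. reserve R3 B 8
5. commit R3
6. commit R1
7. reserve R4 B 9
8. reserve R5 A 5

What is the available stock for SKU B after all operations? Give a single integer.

Step 1: reserve R1 B 1 -> on_hand[A=50 B=44] avail[A=50 B=43] open={R1}
Step 2: reserve R2 B 8 -> on_hand[A=50 B=44] avail[A=50 B=35] open={R1,R2}
Step 3: cancel R2 -> on_hand[A=50 B=44] avail[A=50 B=43] open={R1}
Step 4: reserve R3 B 8 -> on_hand[A=50 B=44] avail[A=50 B=35] open={R1,R3}
Step 5: commit R3 -> on_hand[A=50 B=36] avail[A=50 B=35] open={R1}
Step 6: commit R1 -> on_hand[A=50 B=35] avail[A=50 B=35] open={}
Step 7: reserve R4 B 9 -> on_hand[A=50 B=35] avail[A=50 B=26] open={R4}
Step 8: reserve R5 A 5 -> on_hand[A=50 B=35] avail[A=45 B=26] open={R4,R5}
Final available[B] = 26

Answer: 26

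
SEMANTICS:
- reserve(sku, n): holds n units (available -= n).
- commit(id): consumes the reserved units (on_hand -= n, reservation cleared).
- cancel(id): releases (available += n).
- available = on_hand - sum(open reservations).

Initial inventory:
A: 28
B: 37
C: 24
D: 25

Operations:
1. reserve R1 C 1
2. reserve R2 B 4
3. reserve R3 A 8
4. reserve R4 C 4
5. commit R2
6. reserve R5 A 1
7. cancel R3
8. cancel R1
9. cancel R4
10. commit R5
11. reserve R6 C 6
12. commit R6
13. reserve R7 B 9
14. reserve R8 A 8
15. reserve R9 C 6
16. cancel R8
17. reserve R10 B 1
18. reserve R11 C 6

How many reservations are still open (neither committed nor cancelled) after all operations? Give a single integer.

Answer: 4

Derivation:
Step 1: reserve R1 C 1 -> on_hand[A=28 B=37 C=24 D=25] avail[A=28 B=37 C=23 D=25] open={R1}
Step 2: reserve R2 B 4 -> on_hand[A=28 B=37 C=24 D=25] avail[A=28 B=33 C=23 D=25] open={R1,R2}
Step 3: reserve R3 A 8 -> on_hand[A=28 B=37 C=24 D=25] avail[A=20 B=33 C=23 D=25] open={R1,R2,R3}
Step 4: reserve R4 C 4 -> on_hand[A=28 B=37 C=24 D=25] avail[A=20 B=33 C=19 D=25] open={R1,R2,R3,R4}
Step 5: commit R2 -> on_hand[A=28 B=33 C=24 D=25] avail[A=20 B=33 C=19 D=25] open={R1,R3,R4}
Step 6: reserve R5 A 1 -> on_hand[A=28 B=33 C=24 D=25] avail[A=19 B=33 C=19 D=25] open={R1,R3,R4,R5}
Step 7: cancel R3 -> on_hand[A=28 B=33 C=24 D=25] avail[A=27 B=33 C=19 D=25] open={R1,R4,R5}
Step 8: cancel R1 -> on_hand[A=28 B=33 C=24 D=25] avail[A=27 B=33 C=20 D=25] open={R4,R5}
Step 9: cancel R4 -> on_hand[A=28 B=33 C=24 D=25] avail[A=27 B=33 C=24 D=25] open={R5}
Step 10: commit R5 -> on_hand[A=27 B=33 C=24 D=25] avail[A=27 B=33 C=24 D=25] open={}
Step 11: reserve R6 C 6 -> on_hand[A=27 B=33 C=24 D=25] avail[A=27 B=33 C=18 D=25] open={R6}
Step 12: commit R6 -> on_hand[A=27 B=33 C=18 D=25] avail[A=27 B=33 C=18 D=25] open={}
Step 13: reserve R7 B 9 -> on_hand[A=27 B=33 C=18 D=25] avail[A=27 B=24 C=18 D=25] open={R7}
Step 14: reserve R8 A 8 -> on_hand[A=27 B=33 C=18 D=25] avail[A=19 B=24 C=18 D=25] open={R7,R8}
Step 15: reserve R9 C 6 -> on_hand[A=27 B=33 C=18 D=25] avail[A=19 B=24 C=12 D=25] open={R7,R8,R9}
Step 16: cancel R8 -> on_hand[A=27 B=33 C=18 D=25] avail[A=27 B=24 C=12 D=25] open={R7,R9}
Step 17: reserve R10 B 1 -> on_hand[A=27 B=33 C=18 D=25] avail[A=27 B=23 C=12 D=25] open={R10,R7,R9}
Step 18: reserve R11 C 6 -> on_hand[A=27 B=33 C=18 D=25] avail[A=27 B=23 C=6 D=25] open={R10,R11,R7,R9}
Open reservations: ['R10', 'R11', 'R7', 'R9'] -> 4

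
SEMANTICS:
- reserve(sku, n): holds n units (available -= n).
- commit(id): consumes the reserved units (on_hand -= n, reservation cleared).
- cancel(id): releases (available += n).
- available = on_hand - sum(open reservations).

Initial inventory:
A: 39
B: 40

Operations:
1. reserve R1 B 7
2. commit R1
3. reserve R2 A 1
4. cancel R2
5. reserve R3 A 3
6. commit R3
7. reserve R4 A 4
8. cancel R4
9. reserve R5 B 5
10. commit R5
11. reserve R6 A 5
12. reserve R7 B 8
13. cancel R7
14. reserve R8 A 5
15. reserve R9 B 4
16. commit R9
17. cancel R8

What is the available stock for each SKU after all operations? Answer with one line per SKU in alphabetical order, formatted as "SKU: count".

Answer: A: 31
B: 24

Derivation:
Step 1: reserve R1 B 7 -> on_hand[A=39 B=40] avail[A=39 B=33] open={R1}
Step 2: commit R1 -> on_hand[A=39 B=33] avail[A=39 B=33] open={}
Step 3: reserve R2 A 1 -> on_hand[A=39 B=33] avail[A=38 B=33] open={R2}
Step 4: cancel R2 -> on_hand[A=39 B=33] avail[A=39 B=33] open={}
Step 5: reserve R3 A 3 -> on_hand[A=39 B=33] avail[A=36 B=33] open={R3}
Step 6: commit R3 -> on_hand[A=36 B=33] avail[A=36 B=33] open={}
Step 7: reserve R4 A 4 -> on_hand[A=36 B=33] avail[A=32 B=33] open={R4}
Step 8: cancel R4 -> on_hand[A=36 B=33] avail[A=36 B=33] open={}
Step 9: reserve R5 B 5 -> on_hand[A=36 B=33] avail[A=36 B=28] open={R5}
Step 10: commit R5 -> on_hand[A=36 B=28] avail[A=36 B=28] open={}
Step 11: reserve R6 A 5 -> on_hand[A=36 B=28] avail[A=31 B=28] open={R6}
Step 12: reserve R7 B 8 -> on_hand[A=36 B=28] avail[A=31 B=20] open={R6,R7}
Step 13: cancel R7 -> on_hand[A=36 B=28] avail[A=31 B=28] open={R6}
Step 14: reserve R8 A 5 -> on_hand[A=36 B=28] avail[A=26 B=28] open={R6,R8}
Step 15: reserve R9 B 4 -> on_hand[A=36 B=28] avail[A=26 B=24] open={R6,R8,R9}
Step 16: commit R9 -> on_hand[A=36 B=24] avail[A=26 B=24] open={R6,R8}
Step 17: cancel R8 -> on_hand[A=36 B=24] avail[A=31 B=24] open={R6}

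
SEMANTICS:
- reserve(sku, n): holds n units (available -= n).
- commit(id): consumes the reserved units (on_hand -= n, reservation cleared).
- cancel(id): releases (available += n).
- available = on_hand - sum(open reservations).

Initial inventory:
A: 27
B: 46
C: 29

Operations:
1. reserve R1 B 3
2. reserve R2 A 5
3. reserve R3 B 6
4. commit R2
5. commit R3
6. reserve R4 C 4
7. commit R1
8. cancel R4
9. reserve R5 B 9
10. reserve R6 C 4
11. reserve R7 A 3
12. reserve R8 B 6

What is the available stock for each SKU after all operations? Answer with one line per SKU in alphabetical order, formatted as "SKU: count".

Answer: A: 19
B: 22
C: 25

Derivation:
Step 1: reserve R1 B 3 -> on_hand[A=27 B=46 C=29] avail[A=27 B=43 C=29] open={R1}
Step 2: reserve R2 A 5 -> on_hand[A=27 B=46 C=29] avail[A=22 B=43 C=29] open={R1,R2}
Step 3: reserve R3 B 6 -> on_hand[A=27 B=46 C=29] avail[A=22 B=37 C=29] open={R1,R2,R3}
Step 4: commit R2 -> on_hand[A=22 B=46 C=29] avail[A=22 B=37 C=29] open={R1,R3}
Step 5: commit R3 -> on_hand[A=22 B=40 C=29] avail[A=22 B=37 C=29] open={R1}
Step 6: reserve R4 C 4 -> on_hand[A=22 B=40 C=29] avail[A=22 B=37 C=25] open={R1,R4}
Step 7: commit R1 -> on_hand[A=22 B=37 C=29] avail[A=22 B=37 C=25] open={R4}
Step 8: cancel R4 -> on_hand[A=22 B=37 C=29] avail[A=22 B=37 C=29] open={}
Step 9: reserve R5 B 9 -> on_hand[A=22 B=37 C=29] avail[A=22 B=28 C=29] open={R5}
Step 10: reserve R6 C 4 -> on_hand[A=22 B=37 C=29] avail[A=22 B=28 C=25] open={R5,R6}
Step 11: reserve R7 A 3 -> on_hand[A=22 B=37 C=29] avail[A=19 B=28 C=25] open={R5,R6,R7}
Step 12: reserve R8 B 6 -> on_hand[A=22 B=37 C=29] avail[A=19 B=22 C=25] open={R5,R6,R7,R8}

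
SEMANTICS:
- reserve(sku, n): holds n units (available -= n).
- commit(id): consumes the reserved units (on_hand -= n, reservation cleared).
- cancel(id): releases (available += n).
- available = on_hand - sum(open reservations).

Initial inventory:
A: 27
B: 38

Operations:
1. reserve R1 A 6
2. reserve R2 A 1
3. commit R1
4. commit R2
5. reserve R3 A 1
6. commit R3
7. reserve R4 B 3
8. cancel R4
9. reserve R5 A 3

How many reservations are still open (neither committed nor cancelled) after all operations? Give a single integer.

Answer: 1

Derivation:
Step 1: reserve R1 A 6 -> on_hand[A=27 B=38] avail[A=21 B=38] open={R1}
Step 2: reserve R2 A 1 -> on_hand[A=27 B=38] avail[A=20 B=38] open={R1,R2}
Step 3: commit R1 -> on_hand[A=21 B=38] avail[A=20 B=38] open={R2}
Step 4: commit R2 -> on_hand[A=20 B=38] avail[A=20 B=38] open={}
Step 5: reserve R3 A 1 -> on_hand[A=20 B=38] avail[A=19 B=38] open={R3}
Step 6: commit R3 -> on_hand[A=19 B=38] avail[A=19 B=38] open={}
Step 7: reserve R4 B 3 -> on_hand[A=19 B=38] avail[A=19 B=35] open={R4}
Step 8: cancel R4 -> on_hand[A=19 B=38] avail[A=19 B=38] open={}
Step 9: reserve R5 A 3 -> on_hand[A=19 B=38] avail[A=16 B=38] open={R5}
Open reservations: ['R5'] -> 1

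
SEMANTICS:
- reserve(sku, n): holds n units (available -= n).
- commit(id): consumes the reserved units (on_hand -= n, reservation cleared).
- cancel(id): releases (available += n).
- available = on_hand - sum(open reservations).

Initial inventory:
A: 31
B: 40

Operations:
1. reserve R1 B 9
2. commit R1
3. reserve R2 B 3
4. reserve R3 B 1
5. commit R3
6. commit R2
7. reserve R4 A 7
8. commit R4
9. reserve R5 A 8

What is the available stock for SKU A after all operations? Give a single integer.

Answer: 16

Derivation:
Step 1: reserve R1 B 9 -> on_hand[A=31 B=40] avail[A=31 B=31] open={R1}
Step 2: commit R1 -> on_hand[A=31 B=31] avail[A=31 B=31] open={}
Step 3: reserve R2 B 3 -> on_hand[A=31 B=31] avail[A=31 B=28] open={R2}
Step 4: reserve R3 B 1 -> on_hand[A=31 B=31] avail[A=31 B=27] open={R2,R3}
Step 5: commit R3 -> on_hand[A=31 B=30] avail[A=31 B=27] open={R2}
Step 6: commit R2 -> on_hand[A=31 B=27] avail[A=31 B=27] open={}
Step 7: reserve R4 A 7 -> on_hand[A=31 B=27] avail[A=24 B=27] open={R4}
Step 8: commit R4 -> on_hand[A=24 B=27] avail[A=24 B=27] open={}
Step 9: reserve R5 A 8 -> on_hand[A=24 B=27] avail[A=16 B=27] open={R5}
Final available[A] = 16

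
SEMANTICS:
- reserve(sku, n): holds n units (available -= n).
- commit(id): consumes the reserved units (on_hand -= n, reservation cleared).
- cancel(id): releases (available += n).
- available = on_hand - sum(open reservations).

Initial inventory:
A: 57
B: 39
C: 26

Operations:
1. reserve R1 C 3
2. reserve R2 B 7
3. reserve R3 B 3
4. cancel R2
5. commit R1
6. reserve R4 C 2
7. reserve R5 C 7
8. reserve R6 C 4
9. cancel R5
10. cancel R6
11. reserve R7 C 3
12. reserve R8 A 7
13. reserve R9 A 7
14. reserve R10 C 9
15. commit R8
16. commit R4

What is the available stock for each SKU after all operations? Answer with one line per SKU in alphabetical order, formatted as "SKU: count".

Step 1: reserve R1 C 3 -> on_hand[A=57 B=39 C=26] avail[A=57 B=39 C=23] open={R1}
Step 2: reserve R2 B 7 -> on_hand[A=57 B=39 C=26] avail[A=57 B=32 C=23] open={R1,R2}
Step 3: reserve R3 B 3 -> on_hand[A=57 B=39 C=26] avail[A=57 B=29 C=23] open={R1,R2,R3}
Step 4: cancel R2 -> on_hand[A=57 B=39 C=26] avail[A=57 B=36 C=23] open={R1,R3}
Step 5: commit R1 -> on_hand[A=57 B=39 C=23] avail[A=57 B=36 C=23] open={R3}
Step 6: reserve R4 C 2 -> on_hand[A=57 B=39 C=23] avail[A=57 B=36 C=21] open={R3,R4}
Step 7: reserve R5 C 7 -> on_hand[A=57 B=39 C=23] avail[A=57 B=36 C=14] open={R3,R4,R5}
Step 8: reserve R6 C 4 -> on_hand[A=57 B=39 C=23] avail[A=57 B=36 C=10] open={R3,R4,R5,R6}
Step 9: cancel R5 -> on_hand[A=57 B=39 C=23] avail[A=57 B=36 C=17] open={R3,R4,R6}
Step 10: cancel R6 -> on_hand[A=57 B=39 C=23] avail[A=57 B=36 C=21] open={R3,R4}
Step 11: reserve R7 C 3 -> on_hand[A=57 B=39 C=23] avail[A=57 B=36 C=18] open={R3,R4,R7}
Step 12: reserve R8 A 7 -> on_hand[A=57 B=39 C=23] avail[A=50 B=36 C=18] open={R3,R4,R7,R8}
Step 13: reserve R9 A 7 -> on_hand[A=57 B=39 C=23] avail[A=43 B=36 C=18] open={R3,R4,R7,R8,R9}
Step 14: reserve R10 C 9 -> on_hand[A=57 B=39 C=23] avail[A=43 B=36 C=9] open={R10,R3,R4,R7,R8,R9}
Step 15: commit R8 -> on_hand[A=50 B=39 C=23] avail[A=43 B=36 C=9] open={R10,R3,R4,R7,R9}
Step 16: commit R4 -> on_hand[A=50 B=39 C=21] avail[A=43 B=36 C=9] open={R10,R3,R7,R9}

Answer: A: 43
B: 36
C: 9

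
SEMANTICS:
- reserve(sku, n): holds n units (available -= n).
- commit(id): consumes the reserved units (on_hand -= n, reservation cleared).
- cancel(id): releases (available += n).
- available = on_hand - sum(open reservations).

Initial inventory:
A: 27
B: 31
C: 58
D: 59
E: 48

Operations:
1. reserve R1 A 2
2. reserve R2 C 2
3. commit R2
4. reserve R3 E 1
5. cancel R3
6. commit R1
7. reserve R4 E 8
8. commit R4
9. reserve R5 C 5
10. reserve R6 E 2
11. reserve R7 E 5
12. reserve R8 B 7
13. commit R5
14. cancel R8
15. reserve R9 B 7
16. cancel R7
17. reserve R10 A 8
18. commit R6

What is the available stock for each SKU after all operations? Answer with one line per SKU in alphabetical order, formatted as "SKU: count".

Answer: A: 17
B: 24
C: 51
D: 59
E: 38

Derivation:
Step 1: reserve R1 A 2 -> on_hand[A=27 B=31 C=58 D=59 E=48] avail[A=25 B=31 C=58 D=59 E=48] open={R1}
Step 2: reserve R2 C 2 -> on_hand[A=27 B=31 C=58 D=59 E=48] avail[A=25 B=31 C=56 D=59 E=48] open={R1,R2}
Step 3: commit R2 -> on_hand[A=27 B=31 C=56 D=59 E=48] avail[A=25 B=31 C=56 D=59 E=48] open={R1}
Step 4: reserve R3 E 1 -> on_hand[A=27 B=31 C=56 D=59 E=48] avail[A=25 B=31 C=56 D=59 E=47] open={R1,R3}
Step 5: cancel R3 -> on_hand[A=27 B=31 C=56 D=59 E=48] avail[A=25 B=31 C=56 D=59 E=48] open={R1}
Step 6: commit R1 -> on_hand[A=25 B=31 C=56 D=59 E=48] avail[A=25 B=31 C=56 D=59 E=48] open={}
Step 7: reserve R4 E 8 -> on_hand[A=25 B=31 C=56 D=59 E=48] avail[A=25 B=31 C=56 D=59 E=40] open={R4}
Step 8: commit R4 -> on_hand[A=25 B=31 C=56 D=59 E=40] avail[A=25 B=31 C=56 D=59 E=40] open={}
Step 9: reserve R5 C 5 -> on_hand[A=25 B=31 C=56 D=59 E=40] avail[A=25 B=31 C=51 D=59 E=40] open={R5}
Step 10: reserve R6 E 2 -> on_hand[A=25 B=31 C=56 D=59 E=40] avail[A=25 B=31 C=51 D=59 E=38] open={R5,R6}
Step 11: reserve R7 E 5 -> on_hand[A=25 B=31 C=56 D=59 E=40] avail[A=25 B=31 C=51 D=59 E=33] open={R5,R6,R7}
Step 12: reserve R8 B 7 -> on_hand[A=25 B=31 C=56 D=59 E=40] avail[A=25 B=24 C=51 D=59 E=33] open={R5,R6,R7,R8}
Step 13: commit R5 -> on_hand[A=25 B=31 C=51 D=59 E=40] avail[A=25 B=24 C=51 D=59 E=33] open={R6,R7,R8}
Step 14: cancel R8 -> on_hand[A=25 B=31 C=51 D=59 E=40] avail[A=25 B=31 C=51 D=59 E=33] open={R6,R7}
Step 15: reserve R9 B 7 -> on_hand[A=25 B=31 C=51 D=59 E=40] avail[A=25 B=24 C=51 D=59 E=33] open={R6,R7,R9}
Step 16: cancel R7 -> on_hand[A=25 B=31 C=51 D=59 E=40] avail[A=25 B=24 C=51 D=59 E=38] open={R6,R9}
Step 17: reserve R10 A 8 -> on_hand[A=25 B=31 C=51 D=59 E=40] avail[A=17 B=24 C=51 D=59 E=38] open={R10,R6,R9}
Step 18: commit R6 -> on_hand[A=25 B=31 C=51 D=59 E=38] avail[A=17 B=24 C=51 D=59 E=38] open={R10,R9}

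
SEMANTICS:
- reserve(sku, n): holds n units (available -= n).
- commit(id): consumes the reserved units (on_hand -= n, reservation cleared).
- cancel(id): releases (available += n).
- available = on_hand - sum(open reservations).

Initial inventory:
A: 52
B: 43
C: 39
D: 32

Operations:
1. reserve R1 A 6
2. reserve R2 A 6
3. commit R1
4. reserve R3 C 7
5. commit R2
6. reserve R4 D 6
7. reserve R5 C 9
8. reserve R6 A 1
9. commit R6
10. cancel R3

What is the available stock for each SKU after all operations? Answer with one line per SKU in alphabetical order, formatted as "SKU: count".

Step 1: reserve R1 A 6 -> on_hand[A=52 B=43 C=39 D=32] avail[A=46 B=43 C=39 D=32] open={R1}
Step 2: reserve R2 A 6 -> on_hand[A=52 B=43 C=39 D=32] avail[A=40 B=43 C=39 D=32] open={R1,R2}
Step 3: commit R1 -> on_hand[A=46 B=43 C=39 D=32] avail[A=40 B=43 C=39 D=32] open={R2}
Step 4: reserve R3 C 7 -> on_hand[A=46 B=43 C=39 D=32] avail[A=40 B=43 C=32 D=32] open={R2,R3}
Step 5: commit R2 -> on_hand[A=40 B=43 C=39 D=32] avail[A=40 B=43 C=32 D=32] open={R3}
Step 6: reserve R4 D 6 -> on_hand[A=40 B=43 C=39 D=32] avail[A=40 B=43 C=32 D=26] open={R3,R4}
Step 7: reserve R5 C 9 -> on_hand[A=40 B=43 C=39 D=32] avail[A=40 B=43 C=23 D=26] open={R3,R4,R5}
Step 8: reserve R6 A 1 -> on_hand[A=40 B=43 C=39 D=32] avail[A=39 B=43 C=23 D=26] open={R3,R4,R5,R6}
Step 9: commit R6 -> on_hand[A=39 B=43 C=39 D=32] avail[A=39 B=43 C=23 D=26] open={R3,R4,R5}
Step 10: cancel R3 -> on_hand[A=39 B=43 C=39 D=32] avail[A=39 B=43 C=30 D=26] open={R4,R5}

Answer: A: 39
B: 43
C: 30
D: 26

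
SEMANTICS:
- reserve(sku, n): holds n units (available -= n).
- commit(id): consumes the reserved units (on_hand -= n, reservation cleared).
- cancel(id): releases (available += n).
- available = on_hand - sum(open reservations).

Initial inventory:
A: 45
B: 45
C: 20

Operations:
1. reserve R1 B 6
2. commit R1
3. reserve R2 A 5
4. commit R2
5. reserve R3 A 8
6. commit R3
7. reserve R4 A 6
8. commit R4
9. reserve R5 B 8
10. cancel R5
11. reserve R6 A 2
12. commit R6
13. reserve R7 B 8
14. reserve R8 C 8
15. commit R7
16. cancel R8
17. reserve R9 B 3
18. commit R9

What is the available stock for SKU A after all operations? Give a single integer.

Step 1: reserve R1 B 6 -> on_hand[A=45 B=45 C=20] avail[A=45 B=39 C=20] open={R1}
Step 2: commit R1 -> on_hand[A=45 B=39 C=20] avail[A=45 B=39 C=20] open={}
Step 3: reserve R2 A 5 -> on_hand[A=45 B=39 C=20] avail[A=40 B=39 C=20] open={R2}
Step 4: commit R2 -> on_hand[A=40 B=39 C=20] avail[A=40 B=39 C=20] open={}
Step 5: reserve R3 A 8 -> on_hand[A=40 B=39 C=20] avail[A=32 B=39 C=20] open={R3}
Step 6: commit R3 -> on_hand[A=32 B=39 C=20] avail[A=32 B=39 C=20] open={}
Step 7: reserve R4 A 6 -> on_hand[A=32 B=39 C=20] avail[A=26 B=39 C=20] open={R4}
Step 8: commit R4 -> on_hand[A=26 B=39 C=20] avail[A=26 B=39 C=20] open={}
Step 9: reserve R5 B 8 -> on_hand[A=26 B=39 C=20] avail[A=26 B=31 C=20] open={R5}
Step 10: cancel R5 -> on_hand[A=26 B=39 C=20] avail[A=26 B=39 C=20] open={}
Step 11: reserve R6 A 2 -> on_hand[A=26 B=39 C=20] avail[A=24 B=39 C=20] open={R6}
Step 12: commit R6 -> on_hand[A=24 B=39 C=20] avail[A=24 B=39 C=20] open={}
Step 13: reserve R7 B 8 -> on_hand[A=24 B=39 C=20] avail[A=24 B=31 C=20] open={R7}
Step 14: reserve R8 C 8 -> on_hand[A=24 B=39 C=20] avail[A=24 B=31 C=12] open={R7,R8}
Step 15: commit R7 -> on_hand[A=24 B=31 C=20] avail[A=24 B=31 C=12] open={R8}
Step 16: cancel R8 -> on_hand[A=24 B=31 C=20] avail[A=24 B=31 C=20] open={}
Step 17: reserve R9 B 3 -> on_hand[A=24 B=31 C=20] avail[A=24 B=28 C=20] open={R9}
Step 18: commit R9 -> on_hand[A=24 B=28 C=20] avail[A=24 B=28 C=20] open={}
Final available[A] = 24

Answer: 24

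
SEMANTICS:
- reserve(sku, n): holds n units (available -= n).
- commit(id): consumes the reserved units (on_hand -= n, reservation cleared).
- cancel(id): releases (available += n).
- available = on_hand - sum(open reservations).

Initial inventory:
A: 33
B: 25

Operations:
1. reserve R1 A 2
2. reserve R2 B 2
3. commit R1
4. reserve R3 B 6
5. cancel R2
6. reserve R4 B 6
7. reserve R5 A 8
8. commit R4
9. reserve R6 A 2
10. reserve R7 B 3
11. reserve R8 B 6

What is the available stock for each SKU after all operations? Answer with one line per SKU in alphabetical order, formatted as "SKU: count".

Answer: A: 21
B: 4

Derivation:
Step 1: reserve R1 A 2 -> on_hand[A=33 B=25] avail[A=31 B=25] open={R1}
Step 2: reserve R2 B 2 -> on_hand[A=33 B=25] avail[A=31 B=23] open={R1,R2}
Step 3: commit R1 -> on_hand[A=31 B=25] avail[A=31 B=23] open={R2}
Step 4: reserve R3 B 6 -> on_hand[A=31 B=25] avail[A=31 B=17] open={R2,R3}
Step 5: cancel R2 -> on_hand[A=31 B=25] avail[A=31 B=19] open={R3}
Step 6: reserve R4 B 6 -> on_hand[A=31 B=25] avail[A=31 B=13] open={R3,R4}
Step 7: reserve R5 A 8 -> on_hand[A=31 B=25] avail[A=23 B=13] open={R3,R4,R5}
Step 8: commit R4 -> on_hand[A=31 B=19] avail[A=23 B=13] open={R3,R5}
Step 9: reserve R6 A 2 -> on_hand[A=31 B=19] avail[A=21 B=13] open={R3,R5,R6}
Step 10: reserve R7 B 3 -> on_hand[A=31 B=19] avail[A=21 B=10] open={R3,R5,R6,R7}
Step 11: reserve R8 B 6 -> on_hand[A=31 B=19] avail[A=21 B=4] open={R3,R5,R6,R7,R8}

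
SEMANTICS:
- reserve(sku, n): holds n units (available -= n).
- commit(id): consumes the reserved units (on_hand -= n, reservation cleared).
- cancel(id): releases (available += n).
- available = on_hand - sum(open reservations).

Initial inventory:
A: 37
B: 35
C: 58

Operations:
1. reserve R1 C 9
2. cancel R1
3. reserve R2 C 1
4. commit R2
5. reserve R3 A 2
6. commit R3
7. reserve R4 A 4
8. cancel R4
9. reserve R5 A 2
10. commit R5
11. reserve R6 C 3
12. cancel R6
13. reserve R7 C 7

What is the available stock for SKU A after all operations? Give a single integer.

Step 1: reserve R1 C 9 -> on_hand[A=37 B=35 C=58] avail[A=37 B=35 C=49] open={R1}
Step 2: cancel R1 -> on_hand[A=37 B=35 C=58] avail[A=37 B=35 C=58] open={}
Step 3: reserve R2 C 1 -> on_hand[A=37 B=35 C=58] avail[A=37 B=35 C=57] open={R2}
Step 4: commit R2 -> on_hand[A=37 B=35 C=57] avail[A=37 B=35 C=57] open={}
Step 5: reserve R3 A 2 -> on_hand[A=37 B=35 C=57] avail[A=35 B=35 C=57] open={R3}
Step 6: commit R3 -> on_hand[A=35 B=35 C=57] avail[A=35 B=35 C=57] open={}
Step 7: reserve R4 A 4 -> on_hand[A=35 B=35 C=57] avail[A=31 B=35 C=57] open={R4}
Step 8: cancel R4 -> on_hand[A=35 B=35 C=57] avail[A=35 B=35 C=57] open={}
Step 9: reserve R5 A 2 -> on_hand[A=35 B=35 C=57] avail[A=33 B=35 C=57] open={R5}
Step 10: commit R5 -> on_hand[A=33 B=35 C=57] avail[A=33 B=35 C=57] open={}
Step 11: reserve R6 C 3 -> on_hand[A=33 B=35 C=57] avail[A=33 B=35 C=54] open={R6}
Step 12: cancel R6 -> on_hand[A=33 B=35 C=57] avail[A=33 B=35 C=57] open={}
Step 13: reserve R7 C 7 -> on_hand[A=33 B=35 C=57] avail[A=33 B=35 C=50] open={R7}
Final available[A] = 33

Answer: 33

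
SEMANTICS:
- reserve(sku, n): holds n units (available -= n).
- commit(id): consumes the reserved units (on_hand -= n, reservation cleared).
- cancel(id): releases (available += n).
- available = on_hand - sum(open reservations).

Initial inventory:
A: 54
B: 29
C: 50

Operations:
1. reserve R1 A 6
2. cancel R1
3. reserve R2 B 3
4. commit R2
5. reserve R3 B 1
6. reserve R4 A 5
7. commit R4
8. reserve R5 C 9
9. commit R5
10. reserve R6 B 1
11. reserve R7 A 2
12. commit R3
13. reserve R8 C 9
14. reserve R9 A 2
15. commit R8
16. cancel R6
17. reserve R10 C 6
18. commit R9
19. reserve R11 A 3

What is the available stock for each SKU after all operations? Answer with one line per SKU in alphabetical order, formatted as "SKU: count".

Step 1: reserve R1 A 6 -> on_hand[A=54 B=29 C=50] avail[A=48 B=29 C=50] open={R1}
Step 2: cancel R1 -> on_hand[A=54 B=29 C=50] avail[A=54 B=29 C=50] open={}
Step 3: reserve R2 B 3 -> on_hand[A=54 B=29 C=50] avail[A=54 B=26 C=50] open={R2}
Step 4: commit R2 -> on_hand[A=54 B=26 C=50] avail[A=54 B=26 C=50] open={}
Step 5: reserve R3 B 1 -> on_hand[A=54 B=26 C=50] avail[A=54 B=25 C=50] open={R3}
Step 6: reserve R4 A 5 -> on_hand[A=54 B=26 C=50] avail[A=49 B=25 C=50] open={R3,R4}
Step 7: commit R4 -> on_hand[A=49 B=26 C=50] avail[A=49 B=25 C=50] open={R3}
Step 8: reserve R5 C 9 -> on_hand[A=49 B=26 C=50] avail[A=49 B=25 C=41] open={R3,R5}
Step 9: commit R5 -> on_hand[A=49 B=26 C=41] avail[A=49 B=25 C=41] open={R3}
Step 10: reserve R6 B 1 -> on_hand[A=49 B=26 C=41] avail[A=49 B=24 C=41] open={R3,R6}
Step 11: reserve R7 A 2 -> on_hand[A=49 B=26 C=41] avail[A=47 B=24 C=41] open={R3,R6,R7}
Step 12: commit R3 -> on_hand[A=49 B=25 C=41] avail[A=47 B=24 C=41] open={R6,R7}
Step 13: reserve R8 C 9 -> on_hand[A=49 B=25 C=41] avail[A=47 B=24 C=32] open={R6,R7,R8}
Step 14: reserve R9 A 2 -> on_hand[A=49 B=25 C=41] avail[A=45 B=24 C=32] open={R6,R7,R8,R9}
Step 15: commit R8 -> on_hand[A=49 B=25 C=32] avail[A=45 B=24 C=32] open={R6,R7,R9}
Step 16: cancel R6 -> on_hand[A=49 B=25 C=32] avail[A=45 B=25 C=32] open={R7,R9}
Step 17: reserve R10 C 6 -> on_hand[A=49 B=25 C=32] avail[A=45 B=25 C=26] open={R10,R7,R9}
Step 18: commit R9 -> on_hand[A=47 B=25 C=32] avail[A=45 B=25 C=26] open={R10,R7}
Step 19: reserve R11 A 3 -> on_hand[A=47 B=25 C=32] avail[A=42 B=25 C=26] open={R10,R11,R7}

Answer: A: 42
B: 25
C: 26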